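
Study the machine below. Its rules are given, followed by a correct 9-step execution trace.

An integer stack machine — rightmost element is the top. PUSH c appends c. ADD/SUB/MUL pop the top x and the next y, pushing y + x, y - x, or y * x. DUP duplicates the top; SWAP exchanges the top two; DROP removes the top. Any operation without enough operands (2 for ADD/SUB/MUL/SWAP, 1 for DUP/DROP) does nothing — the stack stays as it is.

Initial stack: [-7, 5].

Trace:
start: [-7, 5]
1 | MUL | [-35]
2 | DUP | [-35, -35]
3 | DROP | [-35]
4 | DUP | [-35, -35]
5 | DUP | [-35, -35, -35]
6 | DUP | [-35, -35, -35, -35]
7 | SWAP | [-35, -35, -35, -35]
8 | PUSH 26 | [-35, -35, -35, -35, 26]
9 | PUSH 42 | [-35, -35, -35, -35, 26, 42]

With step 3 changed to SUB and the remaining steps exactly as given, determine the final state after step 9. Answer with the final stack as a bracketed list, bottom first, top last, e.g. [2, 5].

(re-executing from step 3 with the substitution; state before step 3: [-35, -35])
3 | SUB | [0]
4 | DUP | [0, 0]
5 | DUP | [0, 0, 0]
6 | DUP | [0, 0, 0, 0]
7 | SWAP | [0, 0, 0, 0]
8 | PUSH 26 | [0, 0, 0, 0, 26]
9 | PUSH 42 | [0, 0, 0, 0, 26, 42]

[0, 0, 0, 0, 26, 42]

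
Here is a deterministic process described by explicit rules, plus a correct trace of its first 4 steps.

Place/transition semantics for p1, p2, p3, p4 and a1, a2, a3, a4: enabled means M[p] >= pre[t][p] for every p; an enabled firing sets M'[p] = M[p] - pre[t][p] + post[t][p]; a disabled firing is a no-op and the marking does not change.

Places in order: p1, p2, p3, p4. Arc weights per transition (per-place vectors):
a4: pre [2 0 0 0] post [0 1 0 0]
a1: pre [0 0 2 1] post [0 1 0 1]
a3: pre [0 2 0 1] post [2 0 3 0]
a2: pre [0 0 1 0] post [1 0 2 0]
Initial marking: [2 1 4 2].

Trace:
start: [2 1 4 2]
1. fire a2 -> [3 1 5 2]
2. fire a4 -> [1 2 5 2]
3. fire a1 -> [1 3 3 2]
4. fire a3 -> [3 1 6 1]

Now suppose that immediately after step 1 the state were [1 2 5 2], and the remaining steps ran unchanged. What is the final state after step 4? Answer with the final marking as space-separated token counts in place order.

3 1 6 1

state after step 1 := [1 2 5 2]
2. fire a4 -> [1 2 5 2]
3. fire a1 -> [1 3 3 2]
4. fire a3 -> [3 1 6 1]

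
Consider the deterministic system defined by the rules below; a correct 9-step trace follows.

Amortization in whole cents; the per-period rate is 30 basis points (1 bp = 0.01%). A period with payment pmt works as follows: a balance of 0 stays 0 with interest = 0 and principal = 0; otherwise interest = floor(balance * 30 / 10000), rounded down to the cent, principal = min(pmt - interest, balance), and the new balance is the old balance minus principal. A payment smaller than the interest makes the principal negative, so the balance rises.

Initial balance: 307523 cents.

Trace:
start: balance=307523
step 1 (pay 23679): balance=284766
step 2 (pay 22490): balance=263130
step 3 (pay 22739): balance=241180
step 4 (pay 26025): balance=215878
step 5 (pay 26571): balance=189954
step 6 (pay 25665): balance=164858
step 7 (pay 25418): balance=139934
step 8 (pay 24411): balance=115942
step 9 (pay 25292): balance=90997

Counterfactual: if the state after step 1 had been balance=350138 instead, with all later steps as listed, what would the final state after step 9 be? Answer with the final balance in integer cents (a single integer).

157956

state after step 1 := balance=350138
step 2 (pay 22490): balance=328698
step 3 (pay 22739): balance=306945
step 4 (pay 26025): balance=281840
step 5 (pay 26571): balance=256114
step 6 (pay 25665): balance=231217
step 7 (pay 25418): balance=206492
step 8 (pay 24411): balance=182700
step 9 (pay 25292): balance=157956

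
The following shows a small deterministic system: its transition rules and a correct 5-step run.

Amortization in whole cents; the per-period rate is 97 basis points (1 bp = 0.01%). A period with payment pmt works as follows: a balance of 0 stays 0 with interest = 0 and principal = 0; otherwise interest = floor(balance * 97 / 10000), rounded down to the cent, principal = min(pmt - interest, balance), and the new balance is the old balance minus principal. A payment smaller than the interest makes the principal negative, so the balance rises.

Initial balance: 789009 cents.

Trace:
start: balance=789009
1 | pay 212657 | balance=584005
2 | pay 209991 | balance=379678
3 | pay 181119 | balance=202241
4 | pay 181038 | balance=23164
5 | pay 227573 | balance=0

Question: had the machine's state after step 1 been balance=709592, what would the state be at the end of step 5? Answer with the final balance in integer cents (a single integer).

state after step 1 := balance=709592
2 | pay 209991 | balance=506484
3 | pay 181119 | balance=330277
4 | pay 181038 | balance=152442
5 | pay 227573 | balance=0

0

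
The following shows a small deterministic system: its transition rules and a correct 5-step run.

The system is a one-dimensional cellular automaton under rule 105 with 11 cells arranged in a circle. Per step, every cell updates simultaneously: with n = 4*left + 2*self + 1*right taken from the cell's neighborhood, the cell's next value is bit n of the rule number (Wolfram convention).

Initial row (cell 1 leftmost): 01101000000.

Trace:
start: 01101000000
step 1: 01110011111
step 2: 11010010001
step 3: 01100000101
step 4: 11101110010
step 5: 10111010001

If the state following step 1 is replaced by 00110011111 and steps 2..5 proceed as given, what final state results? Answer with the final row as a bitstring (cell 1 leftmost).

11111110101

state after step 1 := 00110011111
step 2: 00110010001
step 3: 00110000100
step 4: 10110110001
step 5: 11111110101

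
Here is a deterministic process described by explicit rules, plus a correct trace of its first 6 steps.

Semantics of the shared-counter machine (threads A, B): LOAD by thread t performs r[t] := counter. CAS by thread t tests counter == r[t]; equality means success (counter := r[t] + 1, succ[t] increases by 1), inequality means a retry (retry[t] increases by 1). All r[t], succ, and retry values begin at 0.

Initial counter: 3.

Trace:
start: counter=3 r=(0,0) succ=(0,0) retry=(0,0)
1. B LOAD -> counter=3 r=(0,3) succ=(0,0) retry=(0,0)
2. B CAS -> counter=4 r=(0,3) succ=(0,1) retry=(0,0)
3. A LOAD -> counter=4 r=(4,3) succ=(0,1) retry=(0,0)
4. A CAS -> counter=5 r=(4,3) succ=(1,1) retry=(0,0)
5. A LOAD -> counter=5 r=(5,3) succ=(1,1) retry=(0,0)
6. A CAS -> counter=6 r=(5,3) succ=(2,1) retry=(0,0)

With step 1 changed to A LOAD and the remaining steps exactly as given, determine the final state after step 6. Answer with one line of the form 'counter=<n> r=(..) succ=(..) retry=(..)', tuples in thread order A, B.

counter=5 r=(4,0) succ=(2,0) retry=(0,1)

(re-executing from step 1 with the substitution; state before step 1: counter=3 r=(0,0) succ=(0,0) retry=(0,0))
1. A LOAD -> counter=3 r=(3,0) succ=(0,0) retry=(0,0)
2. B CAS -> counter=3 r=(3,0) succ=(0,0) retry=(0,1)
3. A LOAD -> counter=3 r=(3,0) succ=(0,0) retry=(0,1)
4. A CAS -> counter=4 r=(3,0) succ=(1,0) retry=(0,1)
5. A LOAD -> counter=4 r=(4,0) succ=(1,0) retry=(0,1)
6. A CAS -> counter=5 r=(4,0) succ=(2,0) retry=(0,1)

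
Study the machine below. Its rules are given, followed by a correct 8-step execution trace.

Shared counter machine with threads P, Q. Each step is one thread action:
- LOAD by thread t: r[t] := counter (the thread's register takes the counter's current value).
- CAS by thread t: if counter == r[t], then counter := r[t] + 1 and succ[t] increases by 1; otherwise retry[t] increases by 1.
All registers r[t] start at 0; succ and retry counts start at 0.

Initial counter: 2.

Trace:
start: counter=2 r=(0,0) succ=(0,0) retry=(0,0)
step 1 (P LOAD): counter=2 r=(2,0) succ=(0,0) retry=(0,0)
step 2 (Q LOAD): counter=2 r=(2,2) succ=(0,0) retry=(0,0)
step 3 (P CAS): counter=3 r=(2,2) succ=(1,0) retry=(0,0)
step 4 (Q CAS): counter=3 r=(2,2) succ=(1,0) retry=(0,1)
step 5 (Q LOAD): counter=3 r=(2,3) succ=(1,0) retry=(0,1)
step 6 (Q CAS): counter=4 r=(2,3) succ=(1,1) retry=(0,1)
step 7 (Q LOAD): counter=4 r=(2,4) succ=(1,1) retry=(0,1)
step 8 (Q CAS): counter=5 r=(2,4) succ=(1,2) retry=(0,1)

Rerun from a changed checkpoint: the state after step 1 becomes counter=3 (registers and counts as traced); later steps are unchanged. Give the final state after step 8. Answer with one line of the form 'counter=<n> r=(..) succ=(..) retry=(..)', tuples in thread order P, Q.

counter=6 r=(2,5) succ=(0,3) retry=(1,0)

state after step 1 := counter=3 r=(2,0) succ=(0,0) retry=(0,0)
step 2 (Q LOAD): counter=3 r=(2,3) succ=(0,0) retry=(0,0)
step 3 (P CAS): counter=3 r=(2,3) succ=(0,0) retry=(1,0)
step 4 (Q CAS): counter=4 r=(2,3) succ=(0,1) retry=(1,0)
step 5 (Q LOAD): counter=4 r=(2,4) succ=(0,1) retry=(1,0)
step 6 (Q CAS): counter=5 r=(2,4) succ=(0,2) retry=(1,0)
step 7 (Q LOAD): counter=5 r=(2,5) succ=(0,2) retry=(1,0)
step 8 (Q CAS): counter=6 r=(2,5) succ=(0,3) retry=(1,0)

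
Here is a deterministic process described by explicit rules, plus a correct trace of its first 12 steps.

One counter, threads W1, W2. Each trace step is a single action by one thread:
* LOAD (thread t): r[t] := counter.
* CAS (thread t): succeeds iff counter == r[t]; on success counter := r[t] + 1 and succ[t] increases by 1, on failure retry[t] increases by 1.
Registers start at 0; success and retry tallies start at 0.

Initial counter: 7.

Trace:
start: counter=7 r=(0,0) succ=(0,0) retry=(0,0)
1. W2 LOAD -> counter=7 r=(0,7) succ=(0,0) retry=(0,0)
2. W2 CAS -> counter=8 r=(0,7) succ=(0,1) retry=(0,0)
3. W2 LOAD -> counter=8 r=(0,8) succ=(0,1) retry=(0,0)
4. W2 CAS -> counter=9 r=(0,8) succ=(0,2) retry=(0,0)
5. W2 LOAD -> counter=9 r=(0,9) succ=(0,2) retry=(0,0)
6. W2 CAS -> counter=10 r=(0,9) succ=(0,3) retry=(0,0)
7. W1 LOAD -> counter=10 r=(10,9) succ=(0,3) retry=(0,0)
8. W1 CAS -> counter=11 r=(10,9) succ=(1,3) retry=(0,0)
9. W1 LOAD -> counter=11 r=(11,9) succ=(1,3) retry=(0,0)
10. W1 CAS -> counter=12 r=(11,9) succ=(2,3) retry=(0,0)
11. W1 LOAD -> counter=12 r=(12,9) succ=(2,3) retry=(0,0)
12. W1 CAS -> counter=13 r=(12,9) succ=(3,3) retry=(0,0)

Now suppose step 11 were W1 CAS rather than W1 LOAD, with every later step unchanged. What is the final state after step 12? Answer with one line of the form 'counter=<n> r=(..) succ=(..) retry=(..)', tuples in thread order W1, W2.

counter=12 r=(11,9) succ=(2,3) retry=(2,0)

(re-executing from step 11 with the substitution; state before step 11: counter=12 r=(11,9) succ=(2,3) retry=(0,0))
11. W1 CAS -> counter=12 r=(11,9) succ=(2,3) retry=(1,0)
12. W1 CAS -> counter=12 r=(11,9) succ=(2,3) retry=(2,0)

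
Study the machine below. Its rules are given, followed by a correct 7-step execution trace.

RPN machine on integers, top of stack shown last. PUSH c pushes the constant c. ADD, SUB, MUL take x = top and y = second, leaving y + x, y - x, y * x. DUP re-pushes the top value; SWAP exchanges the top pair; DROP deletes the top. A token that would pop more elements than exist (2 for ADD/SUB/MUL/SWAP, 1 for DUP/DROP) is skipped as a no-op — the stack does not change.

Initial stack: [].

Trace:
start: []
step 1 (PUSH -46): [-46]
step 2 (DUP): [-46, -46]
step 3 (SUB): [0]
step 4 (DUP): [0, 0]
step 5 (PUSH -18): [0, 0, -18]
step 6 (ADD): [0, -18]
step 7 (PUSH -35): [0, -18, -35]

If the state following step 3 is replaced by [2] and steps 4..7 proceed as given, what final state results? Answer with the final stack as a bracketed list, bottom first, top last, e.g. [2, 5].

state after step 3 := [2]
step 4 (DUP): [2, 2]
step 5 (PUSH -18): [2, 2, -18]
step 6 (ADD): [2, -16]
step 7 (PUSH -35): [2, -16, -35]

[2, -16, -35]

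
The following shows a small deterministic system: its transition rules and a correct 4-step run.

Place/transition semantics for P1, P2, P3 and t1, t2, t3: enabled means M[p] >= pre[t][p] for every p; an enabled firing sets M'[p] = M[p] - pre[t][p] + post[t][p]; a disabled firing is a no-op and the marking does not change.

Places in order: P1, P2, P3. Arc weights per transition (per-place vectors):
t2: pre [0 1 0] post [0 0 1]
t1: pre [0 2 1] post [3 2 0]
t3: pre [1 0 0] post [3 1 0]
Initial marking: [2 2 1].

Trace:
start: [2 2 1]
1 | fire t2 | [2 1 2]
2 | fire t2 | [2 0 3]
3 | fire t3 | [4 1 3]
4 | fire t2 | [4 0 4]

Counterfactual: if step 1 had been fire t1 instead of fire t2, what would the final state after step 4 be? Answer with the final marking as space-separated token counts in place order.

(re-executing from step 1 with the substitution; state before step 1: [2 2 1])
1 | fire t1 | [5 2 0]
2 | fire t2 | [5 1 1]
3 | fire t3 | [7 2 1]
4 | fire t2 | [7 1 2]

7 1 2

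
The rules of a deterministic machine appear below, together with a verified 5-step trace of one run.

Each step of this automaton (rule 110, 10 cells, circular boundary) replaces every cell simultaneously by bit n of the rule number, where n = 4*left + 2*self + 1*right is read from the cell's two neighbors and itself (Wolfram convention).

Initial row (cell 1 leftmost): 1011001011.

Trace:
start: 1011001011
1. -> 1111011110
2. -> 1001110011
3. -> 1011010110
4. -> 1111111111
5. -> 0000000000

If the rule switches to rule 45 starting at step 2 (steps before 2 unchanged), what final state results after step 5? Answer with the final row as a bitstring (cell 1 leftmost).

(re-executing steps 2..5 under rule 45; state before step 2: 1111011110)
2. -> 1000110001
3. -> 0010100101
4. -> 0011100111
5. -> 0010000100

0010000100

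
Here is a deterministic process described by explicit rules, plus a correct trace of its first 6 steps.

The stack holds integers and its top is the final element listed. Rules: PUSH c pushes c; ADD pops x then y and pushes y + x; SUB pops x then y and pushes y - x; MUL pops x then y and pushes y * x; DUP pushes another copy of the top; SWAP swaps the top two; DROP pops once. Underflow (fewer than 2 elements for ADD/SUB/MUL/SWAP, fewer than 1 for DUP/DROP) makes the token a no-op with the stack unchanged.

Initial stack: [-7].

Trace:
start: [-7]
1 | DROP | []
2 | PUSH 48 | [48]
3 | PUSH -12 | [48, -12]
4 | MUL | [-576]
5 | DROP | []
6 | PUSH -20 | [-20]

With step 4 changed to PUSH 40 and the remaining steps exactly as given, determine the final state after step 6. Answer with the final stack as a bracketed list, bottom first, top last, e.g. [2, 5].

[48, -12, -20]

(re-executing from step 4 with the substitution; state before step 4: [48, -12])
4 | PUSH 40 | [48, -12, 40]
5 | DROP | [48, -12]
6 | PUSH -20 | [48, -12, -20]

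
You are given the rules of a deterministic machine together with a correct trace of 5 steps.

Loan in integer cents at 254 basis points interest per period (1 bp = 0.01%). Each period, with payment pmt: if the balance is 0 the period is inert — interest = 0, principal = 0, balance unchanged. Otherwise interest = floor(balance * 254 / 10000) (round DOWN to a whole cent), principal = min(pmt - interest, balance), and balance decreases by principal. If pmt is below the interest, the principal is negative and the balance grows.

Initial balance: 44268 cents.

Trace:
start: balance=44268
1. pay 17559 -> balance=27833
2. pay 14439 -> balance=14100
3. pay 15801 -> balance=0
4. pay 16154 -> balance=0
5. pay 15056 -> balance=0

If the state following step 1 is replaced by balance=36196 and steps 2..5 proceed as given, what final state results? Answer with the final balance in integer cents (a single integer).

state after step 1 := balance=36196
2. pay 14439 -> balance=22676
3. pay 15801 -> balance=7450
4. pay 16154 -> balance=0
5. pay 15056 -> balance=0

0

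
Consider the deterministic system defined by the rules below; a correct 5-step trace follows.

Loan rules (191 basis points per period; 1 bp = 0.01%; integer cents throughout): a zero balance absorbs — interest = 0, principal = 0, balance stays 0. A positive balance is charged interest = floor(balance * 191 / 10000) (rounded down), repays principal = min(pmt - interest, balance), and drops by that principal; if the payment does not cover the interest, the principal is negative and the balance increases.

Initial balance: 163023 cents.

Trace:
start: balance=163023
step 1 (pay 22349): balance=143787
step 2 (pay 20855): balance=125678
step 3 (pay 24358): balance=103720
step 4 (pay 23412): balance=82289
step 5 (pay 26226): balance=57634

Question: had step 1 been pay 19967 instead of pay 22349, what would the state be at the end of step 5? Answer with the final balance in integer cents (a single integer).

60202

(re-executing from step 1 with the substitution; state before step 1: balance=163023)
step 1 (pay 19967): balance=146169
step 2 (pay 20855): balance=128105
step 3 (pay 24358): balance=106193
step 4 (pay 23412): balance=84809
step 5 (pay 26226): balance=60202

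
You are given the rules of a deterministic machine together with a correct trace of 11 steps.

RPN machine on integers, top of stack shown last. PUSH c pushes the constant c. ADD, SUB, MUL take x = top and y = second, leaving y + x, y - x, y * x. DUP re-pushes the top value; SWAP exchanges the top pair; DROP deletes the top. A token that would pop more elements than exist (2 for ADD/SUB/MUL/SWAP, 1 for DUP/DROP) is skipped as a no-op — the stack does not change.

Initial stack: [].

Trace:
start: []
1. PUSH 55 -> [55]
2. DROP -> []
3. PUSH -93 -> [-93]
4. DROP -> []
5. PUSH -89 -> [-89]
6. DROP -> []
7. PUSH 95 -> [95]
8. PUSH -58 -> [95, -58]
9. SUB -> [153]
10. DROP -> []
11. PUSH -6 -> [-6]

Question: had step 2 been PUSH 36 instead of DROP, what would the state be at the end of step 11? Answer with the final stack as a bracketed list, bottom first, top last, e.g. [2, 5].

(re-executing from step 2 with the substitution; state before step 2: [55])
2. PUSH 36 -> [55, 36]
3. PUSH -93 -> [55, 36, -93]
4. DROP -> [55, 36]
5. PUSH -89 -> [55, 36, -89]
6. DROP -> [55, 36]
7. PUSH 95 -> [55, 36, 95]
8. PUSH -58 -> [55, 36, 95, -58]
9. SUB -> [55, 36, 153]
10. DROP -> [55, 36]
11. PUSH -6 -> [55, 36, -6]

[55, 36, -6]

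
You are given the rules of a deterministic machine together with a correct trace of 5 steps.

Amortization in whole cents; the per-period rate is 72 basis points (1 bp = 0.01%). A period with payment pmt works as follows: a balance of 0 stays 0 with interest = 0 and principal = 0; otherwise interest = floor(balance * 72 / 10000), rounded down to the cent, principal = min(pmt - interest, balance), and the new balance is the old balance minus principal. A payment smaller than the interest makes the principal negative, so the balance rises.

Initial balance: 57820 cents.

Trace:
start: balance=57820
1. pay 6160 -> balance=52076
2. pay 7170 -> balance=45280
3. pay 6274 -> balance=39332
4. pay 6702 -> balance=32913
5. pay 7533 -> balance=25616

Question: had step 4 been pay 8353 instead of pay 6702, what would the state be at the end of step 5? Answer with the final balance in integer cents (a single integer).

23954

(re-executing from step 4 with the substitution; state before step 4: balance=39332)
4. pay 8353 -> balance=31262
5. pay 7533 -> balance=23954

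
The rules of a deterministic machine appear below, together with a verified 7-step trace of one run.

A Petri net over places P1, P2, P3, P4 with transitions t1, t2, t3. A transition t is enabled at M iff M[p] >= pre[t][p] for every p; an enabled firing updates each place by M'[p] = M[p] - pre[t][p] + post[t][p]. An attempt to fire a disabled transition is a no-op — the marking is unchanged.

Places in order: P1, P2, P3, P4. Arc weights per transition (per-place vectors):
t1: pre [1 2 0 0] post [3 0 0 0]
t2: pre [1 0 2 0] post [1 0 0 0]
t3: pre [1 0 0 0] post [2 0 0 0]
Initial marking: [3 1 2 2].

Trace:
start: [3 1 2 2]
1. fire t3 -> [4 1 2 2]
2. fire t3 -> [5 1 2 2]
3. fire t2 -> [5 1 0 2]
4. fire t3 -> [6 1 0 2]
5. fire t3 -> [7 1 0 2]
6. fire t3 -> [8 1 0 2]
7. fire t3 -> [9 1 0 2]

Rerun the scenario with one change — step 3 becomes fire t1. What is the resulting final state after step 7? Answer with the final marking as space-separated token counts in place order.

(re-executing from step 3 with the substitution; state before step 3: [5 1 2 2])
3. fire t1 -> [5 1 2 2]
4. fire t3 -> [6 1 2 2]
5. fire t3 -> [7 1 2 2]
6. fire t3 -> [8 1 2 2]
7. fire t3 -> [9 1 2 2]

9 1 2 2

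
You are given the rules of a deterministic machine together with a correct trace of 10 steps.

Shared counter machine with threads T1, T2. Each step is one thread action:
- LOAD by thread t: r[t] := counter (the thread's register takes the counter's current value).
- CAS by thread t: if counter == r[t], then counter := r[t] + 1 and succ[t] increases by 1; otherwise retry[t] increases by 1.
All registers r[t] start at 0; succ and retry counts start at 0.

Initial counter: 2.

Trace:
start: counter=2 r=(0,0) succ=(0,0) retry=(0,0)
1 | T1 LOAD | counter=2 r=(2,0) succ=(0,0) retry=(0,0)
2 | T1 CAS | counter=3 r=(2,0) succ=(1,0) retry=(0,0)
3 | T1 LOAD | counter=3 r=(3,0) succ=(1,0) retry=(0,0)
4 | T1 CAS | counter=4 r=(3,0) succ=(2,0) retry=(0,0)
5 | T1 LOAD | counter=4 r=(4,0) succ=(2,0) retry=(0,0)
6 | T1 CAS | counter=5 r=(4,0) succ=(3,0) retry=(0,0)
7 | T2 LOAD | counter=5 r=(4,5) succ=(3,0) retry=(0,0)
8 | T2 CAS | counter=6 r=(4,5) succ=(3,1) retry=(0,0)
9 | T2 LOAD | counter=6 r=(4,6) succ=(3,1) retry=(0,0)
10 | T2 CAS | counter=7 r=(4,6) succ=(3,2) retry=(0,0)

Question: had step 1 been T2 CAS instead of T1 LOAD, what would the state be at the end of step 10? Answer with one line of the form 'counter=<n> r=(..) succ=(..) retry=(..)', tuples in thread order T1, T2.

counter=6 r=(3,5) succ=(2,2) retry=(1,1)

(re-executing from step 1 with the substitution; state before step 1: counter=2 r=(0,0) succ=(0,0) retry=(0,0))
1 | T2 CAS | counter=2 r=(0,0) succ=(0,0) retry=(0,1)
2 | T1 CAS | counter=2 r=(0,0) succ=(0,0) retry=(1,1)
3 | T1 LOAD | counter=2 r=(2,0) succ=(0,0) retry=(1,1)
4 | T1 CAS | counter=3 r=(2,0) succ=(1,0) retry=(1,1)
5 | T1 LOAD | counter=3 r=(3,0) succ=(1,0) retry=(1,1)
6 | T1 CAS | counter=4 r=(3,0) succ=(2,0) retry=(1,1)
7 | T2 LOAD | counter=4 r=(3,4) succ=(2,0) retry=(1,1)
8 | T2 CAS | counter=5 r=(3,4) succ=(2,1) retry=(1,1)
9 | T2 LOAD | counter=5 r=(3,5) succ=(2,1) retry=(1,1)
10 | T2 CAS | counter=6 r=(3,5) succ=(2,2) retry=(1,1)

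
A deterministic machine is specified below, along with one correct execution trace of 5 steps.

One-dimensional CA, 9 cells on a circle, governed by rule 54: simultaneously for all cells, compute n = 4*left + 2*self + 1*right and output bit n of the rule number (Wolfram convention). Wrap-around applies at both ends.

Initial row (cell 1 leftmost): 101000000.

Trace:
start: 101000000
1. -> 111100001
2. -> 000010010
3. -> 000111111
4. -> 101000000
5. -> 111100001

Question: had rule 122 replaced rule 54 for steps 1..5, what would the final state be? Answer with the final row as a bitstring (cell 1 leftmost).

(re-executing steps 1..5 under rule 122; state before step 1: 101000000)
1. -> 010100001
2. -> 101010010
3. -> 010101101
4. -> 101011110
5. -> 010110011

010110011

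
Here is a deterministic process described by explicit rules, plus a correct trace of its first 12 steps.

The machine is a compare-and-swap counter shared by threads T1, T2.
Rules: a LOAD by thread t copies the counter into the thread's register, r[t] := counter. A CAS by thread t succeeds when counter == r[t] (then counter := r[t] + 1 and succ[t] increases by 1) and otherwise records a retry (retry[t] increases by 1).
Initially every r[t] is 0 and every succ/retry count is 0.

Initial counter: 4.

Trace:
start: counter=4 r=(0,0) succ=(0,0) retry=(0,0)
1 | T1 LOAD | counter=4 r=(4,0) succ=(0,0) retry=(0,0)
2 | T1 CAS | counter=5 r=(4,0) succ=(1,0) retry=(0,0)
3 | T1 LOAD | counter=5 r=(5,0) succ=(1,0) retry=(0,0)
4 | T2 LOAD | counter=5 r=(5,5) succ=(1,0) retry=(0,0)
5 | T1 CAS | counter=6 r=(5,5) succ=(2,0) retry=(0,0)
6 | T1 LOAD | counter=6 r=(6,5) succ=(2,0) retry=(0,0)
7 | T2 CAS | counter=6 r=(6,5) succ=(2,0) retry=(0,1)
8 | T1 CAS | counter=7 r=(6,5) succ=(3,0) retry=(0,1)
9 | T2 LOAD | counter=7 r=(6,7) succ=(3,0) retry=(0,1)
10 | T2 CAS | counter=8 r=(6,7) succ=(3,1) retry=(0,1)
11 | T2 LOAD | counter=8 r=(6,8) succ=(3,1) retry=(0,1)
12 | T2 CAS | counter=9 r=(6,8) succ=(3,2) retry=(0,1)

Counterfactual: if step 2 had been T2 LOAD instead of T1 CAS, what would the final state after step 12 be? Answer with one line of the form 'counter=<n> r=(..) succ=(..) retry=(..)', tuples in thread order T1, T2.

(re-executing from step 2 with the substitution; state before step 2: counter=4 r=(4,0) succ=(0,0) retry=(0,0))
2 | T2 LOAD | counter=4 r=(4,4) succ=(0,0) retry=(0,0)
3 | T1 LOAD | counter=4 r=(4,4) succ=(0,0) retry=(0,0)
4 | T2 LOAD | counter=4 r=(4,4) succ=(0,0) retry=(0,0)
5 | T1 CAS | counter=5 r=(4,4) succ=(1,0) retry=(0,0)
6 | T1 LOAD | counter=5 r=(5,4) succ=(1,0) retry=(0,0)
7 | T2 CAS | counter=5 r=(5,4) succ=(1,0) retry=(0,1)
8 | T1 CAS | counter=6 r=(5,4) succ=(2,0) retry=(0,1)
9 | T2 LOAD | counter=6 r=(5,6) succ=(2,0) retry=(0,1)
10 | T2 CAS | counter=7 r=(5,6) succ=(2,1) retry=(0,1)
11 | T2 LOAD | counter=7 r=(5,7) succ=(2,1) retry=(0,1)
12 | T2 CAS | counter=8 r=(5,7) succ=(2,2) retry=(0,1)

counter=8 r=(5,7) succ=(2,2) retry=(0,1)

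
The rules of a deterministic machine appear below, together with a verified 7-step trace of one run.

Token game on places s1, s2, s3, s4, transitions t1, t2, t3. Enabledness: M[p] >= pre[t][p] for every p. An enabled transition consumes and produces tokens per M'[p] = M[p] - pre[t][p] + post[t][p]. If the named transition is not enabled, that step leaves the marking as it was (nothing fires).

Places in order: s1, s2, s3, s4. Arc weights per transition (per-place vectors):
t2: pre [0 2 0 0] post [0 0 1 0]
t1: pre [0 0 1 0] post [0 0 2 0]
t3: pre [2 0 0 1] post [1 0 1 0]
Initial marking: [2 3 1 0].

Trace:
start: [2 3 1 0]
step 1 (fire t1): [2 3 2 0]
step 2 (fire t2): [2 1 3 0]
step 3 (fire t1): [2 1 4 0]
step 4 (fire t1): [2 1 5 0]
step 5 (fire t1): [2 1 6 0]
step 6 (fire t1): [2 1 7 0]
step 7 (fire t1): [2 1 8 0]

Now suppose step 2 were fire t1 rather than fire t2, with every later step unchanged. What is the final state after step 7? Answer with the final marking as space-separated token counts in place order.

(re-executing from step 2 with the substitution; state before step 2: [2 3 2 0])
step 2 (fire t1): [2 3 3 0]
step 3 (fire t1): [2 3 4 0]
step 4 (fire t1): [2 3 5 0]
step 5 (fire t1): [2 3 6 0]
step 6 (fire t1): [2 3 7 0]
step 7 (fire t1): [2 3 8 0]

2 3 8 0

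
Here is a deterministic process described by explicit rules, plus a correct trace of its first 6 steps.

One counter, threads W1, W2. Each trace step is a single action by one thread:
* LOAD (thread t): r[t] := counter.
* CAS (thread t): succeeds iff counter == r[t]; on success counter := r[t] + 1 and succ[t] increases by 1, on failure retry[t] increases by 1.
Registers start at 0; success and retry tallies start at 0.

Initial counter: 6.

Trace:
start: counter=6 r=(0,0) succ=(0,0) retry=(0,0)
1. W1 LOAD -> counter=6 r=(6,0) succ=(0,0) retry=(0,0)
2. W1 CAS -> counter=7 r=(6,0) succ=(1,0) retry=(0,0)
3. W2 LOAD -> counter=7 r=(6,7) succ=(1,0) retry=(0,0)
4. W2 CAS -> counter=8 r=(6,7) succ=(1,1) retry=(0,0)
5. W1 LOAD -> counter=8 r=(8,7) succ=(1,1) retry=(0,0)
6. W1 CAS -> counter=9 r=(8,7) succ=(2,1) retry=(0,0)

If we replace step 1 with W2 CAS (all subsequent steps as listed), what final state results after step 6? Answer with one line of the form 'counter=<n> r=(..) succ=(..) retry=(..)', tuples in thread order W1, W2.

counter=8 r=(7,6) succ=(1,1) retry=(1,1)

(re-executing from step 1 with the substitution; state before step 1: counter=6 r=(0,0) succ=(0,0) retry=(0,0))
1. W2 CAS -> counter=6 r=(0,0) succ=(0,0) retry=(0,1)
2. W1 CAS -> counter=6 r=(0,0) succ=(0,0) retry=(1,1)
3. W2 LOAD -> counter=6 r=(0,6) succ=(0,0) retry=(1,1)
4. W2 CAS -> counter=7 r=(0,6) succ=(0,1) retry=(1,1)
5. W1 LOAD -> counter=7 r=(7,6) succ=(0,1) retry=(1,1)
6. W1 CAS -> counter=8 r=(7,6) succ=(1,1) retry=(1,1)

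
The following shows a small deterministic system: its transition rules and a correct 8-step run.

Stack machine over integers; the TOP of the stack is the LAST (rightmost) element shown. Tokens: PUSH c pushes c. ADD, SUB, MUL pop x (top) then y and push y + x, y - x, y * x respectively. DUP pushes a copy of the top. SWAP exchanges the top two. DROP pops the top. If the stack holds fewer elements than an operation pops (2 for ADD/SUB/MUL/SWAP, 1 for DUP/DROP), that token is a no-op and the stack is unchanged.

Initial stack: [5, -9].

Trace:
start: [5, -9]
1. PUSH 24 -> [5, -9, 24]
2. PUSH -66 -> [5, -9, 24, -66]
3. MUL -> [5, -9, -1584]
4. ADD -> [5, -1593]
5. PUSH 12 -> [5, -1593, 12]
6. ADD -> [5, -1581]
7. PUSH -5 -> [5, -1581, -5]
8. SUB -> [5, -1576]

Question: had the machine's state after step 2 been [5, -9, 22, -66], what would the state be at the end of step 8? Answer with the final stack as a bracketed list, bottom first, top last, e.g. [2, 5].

state after step 2 := [5, -9, 22, -66]
3. MUL -> [5, -9, -1452]
4. ADD -> [5, -1461]
5. PUSH 12 -> [5, -1461, 12]
6. ADD -> [5, -1449]
7. PUSH -5 -> [5, -1449, -5]
8. SUB -> [5, -1444]

[5, -1444]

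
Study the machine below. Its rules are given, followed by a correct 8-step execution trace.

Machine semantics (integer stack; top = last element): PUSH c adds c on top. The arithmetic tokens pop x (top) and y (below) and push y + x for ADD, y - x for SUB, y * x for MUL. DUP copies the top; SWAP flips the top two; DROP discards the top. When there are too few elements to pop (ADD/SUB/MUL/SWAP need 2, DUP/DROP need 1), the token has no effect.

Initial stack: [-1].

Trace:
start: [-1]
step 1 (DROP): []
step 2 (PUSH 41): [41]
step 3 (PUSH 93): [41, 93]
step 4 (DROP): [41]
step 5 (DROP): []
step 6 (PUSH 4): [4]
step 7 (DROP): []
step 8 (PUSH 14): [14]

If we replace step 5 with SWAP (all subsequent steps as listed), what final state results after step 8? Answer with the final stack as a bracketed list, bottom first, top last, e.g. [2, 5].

[41, 14]

(re-executing from step 5 with the substitution; state before step 5: [41])
step 5 (SWAP): [41]
step 6 (PUSH 4): [41, 4]
step 7 (DROP): [41]
step 8 (PUSH 14): [41, 14]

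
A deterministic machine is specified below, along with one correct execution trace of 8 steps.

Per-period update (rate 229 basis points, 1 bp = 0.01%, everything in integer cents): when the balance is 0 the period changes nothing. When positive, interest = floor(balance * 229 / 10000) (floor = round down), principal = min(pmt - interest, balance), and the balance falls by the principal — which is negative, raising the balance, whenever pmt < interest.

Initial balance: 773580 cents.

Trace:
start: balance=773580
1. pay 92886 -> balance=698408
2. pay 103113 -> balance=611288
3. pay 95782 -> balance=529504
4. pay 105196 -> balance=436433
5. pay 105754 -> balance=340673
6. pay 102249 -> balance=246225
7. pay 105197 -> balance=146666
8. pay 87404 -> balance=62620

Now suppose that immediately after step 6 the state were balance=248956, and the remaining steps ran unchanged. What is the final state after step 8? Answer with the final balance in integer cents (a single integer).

65478

state after step 6 := balance=248956
7. pay 105197 -> balance=149460
8. pay 87404 -> balance=65478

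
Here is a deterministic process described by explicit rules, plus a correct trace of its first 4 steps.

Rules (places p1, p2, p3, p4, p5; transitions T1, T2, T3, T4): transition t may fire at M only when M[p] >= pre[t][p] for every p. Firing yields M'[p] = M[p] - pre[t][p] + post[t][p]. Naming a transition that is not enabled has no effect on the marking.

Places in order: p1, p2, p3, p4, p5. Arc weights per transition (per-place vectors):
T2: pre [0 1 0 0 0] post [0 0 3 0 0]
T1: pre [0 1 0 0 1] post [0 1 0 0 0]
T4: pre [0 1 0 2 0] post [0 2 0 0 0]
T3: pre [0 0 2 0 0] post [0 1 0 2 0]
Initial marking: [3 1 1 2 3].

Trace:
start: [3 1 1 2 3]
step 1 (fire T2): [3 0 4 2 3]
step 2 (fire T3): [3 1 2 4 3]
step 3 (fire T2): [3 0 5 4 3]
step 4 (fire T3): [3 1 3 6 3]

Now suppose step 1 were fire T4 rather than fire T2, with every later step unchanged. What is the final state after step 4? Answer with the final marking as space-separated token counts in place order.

(re-executing from step 1 with the substitution; state before step 1: [3 1 1 2 3])
step 1 (fire T4): [3 2 1 0 3]
step 2 (fire T3): [3 2 1 0 3]
step 3 (fire T2): [3 1 4 0 3]
step 4 (fire T3): [3 2 2 2 3]

3 2 2 2 3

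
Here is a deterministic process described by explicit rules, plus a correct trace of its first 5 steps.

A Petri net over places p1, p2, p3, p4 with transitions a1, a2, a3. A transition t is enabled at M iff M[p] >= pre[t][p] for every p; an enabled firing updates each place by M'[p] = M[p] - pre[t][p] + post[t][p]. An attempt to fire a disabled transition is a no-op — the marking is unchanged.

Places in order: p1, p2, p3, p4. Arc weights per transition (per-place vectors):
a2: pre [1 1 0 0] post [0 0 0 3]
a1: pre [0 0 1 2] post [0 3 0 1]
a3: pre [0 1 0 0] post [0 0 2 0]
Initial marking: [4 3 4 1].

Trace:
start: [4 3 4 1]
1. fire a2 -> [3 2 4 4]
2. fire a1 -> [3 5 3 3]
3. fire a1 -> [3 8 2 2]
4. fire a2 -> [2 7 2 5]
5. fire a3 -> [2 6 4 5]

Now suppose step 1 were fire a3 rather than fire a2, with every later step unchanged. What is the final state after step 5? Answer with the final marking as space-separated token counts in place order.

(re-executing from step 1 with the substitution; state before step 1: [4 3 4 1])
1. fire a3 -> [4 2 6 1]
2. fire a1 -> [4 2 6 1]
3. fire a1 -> [4 2 6 1]
4. fire a2 -> [3 1 6 4]
5. fire a3 -> [3 0 8 4]

3 0 8 4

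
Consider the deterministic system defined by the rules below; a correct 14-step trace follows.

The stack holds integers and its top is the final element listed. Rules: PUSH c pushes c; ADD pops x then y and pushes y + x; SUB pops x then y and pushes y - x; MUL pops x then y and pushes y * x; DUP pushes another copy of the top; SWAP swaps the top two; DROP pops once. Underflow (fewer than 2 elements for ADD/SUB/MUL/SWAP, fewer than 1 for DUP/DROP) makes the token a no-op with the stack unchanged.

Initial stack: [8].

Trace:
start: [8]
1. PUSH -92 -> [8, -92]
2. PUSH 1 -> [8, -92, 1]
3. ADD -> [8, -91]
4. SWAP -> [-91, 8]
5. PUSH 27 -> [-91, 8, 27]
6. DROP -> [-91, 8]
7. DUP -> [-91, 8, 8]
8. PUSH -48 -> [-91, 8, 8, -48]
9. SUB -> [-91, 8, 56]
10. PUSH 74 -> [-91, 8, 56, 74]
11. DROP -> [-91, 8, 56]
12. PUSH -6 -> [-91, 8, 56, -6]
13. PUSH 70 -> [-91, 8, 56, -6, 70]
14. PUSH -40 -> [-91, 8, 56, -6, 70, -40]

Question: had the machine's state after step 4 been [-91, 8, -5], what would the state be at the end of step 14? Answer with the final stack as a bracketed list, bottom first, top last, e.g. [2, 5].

[-91, 8, -5, 43, -6, 70, -40]

state after step 4 := [-91, 8, -5]
5. PUSH 27 -> [-91, 8, -5, 27]
6. DROP -> [-91, 8, -5]
7. DUP -> [-91, 8, -5, -5]
8. PUSH -48 -> [-91, 8, -5, -5, -48]
9. SUB -> [-91, 8, -5, 43]
10. PUSH 74 -> [-91, 8, -5, 43, 74]
11. DROP -> [-91, 8, -5, 43]
12. PUSH -6 -> [-91, 8, -5, 43, -6]
13. PUSH 70 -> [-91, 8, -5, 43, -6, 70]
14. PUSH -40 -> [-91, 8, -5, 43, -6, 70, -40]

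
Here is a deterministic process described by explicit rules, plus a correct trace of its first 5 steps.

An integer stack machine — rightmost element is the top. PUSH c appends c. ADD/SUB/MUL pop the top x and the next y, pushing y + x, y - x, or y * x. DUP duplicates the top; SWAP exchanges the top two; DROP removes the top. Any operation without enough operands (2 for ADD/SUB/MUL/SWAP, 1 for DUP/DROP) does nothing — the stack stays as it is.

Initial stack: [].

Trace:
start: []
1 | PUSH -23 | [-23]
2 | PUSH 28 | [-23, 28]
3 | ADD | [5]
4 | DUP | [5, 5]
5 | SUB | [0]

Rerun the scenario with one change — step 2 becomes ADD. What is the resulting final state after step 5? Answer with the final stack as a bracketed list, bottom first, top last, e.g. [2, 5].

(re-executing from step 2 with the substitution; state before step 2: [-23])
2 | ADD | [-23]
3 | ADD | [-23]
4 | DUP | [-23, -23]
5 | SUB | [0]

[0]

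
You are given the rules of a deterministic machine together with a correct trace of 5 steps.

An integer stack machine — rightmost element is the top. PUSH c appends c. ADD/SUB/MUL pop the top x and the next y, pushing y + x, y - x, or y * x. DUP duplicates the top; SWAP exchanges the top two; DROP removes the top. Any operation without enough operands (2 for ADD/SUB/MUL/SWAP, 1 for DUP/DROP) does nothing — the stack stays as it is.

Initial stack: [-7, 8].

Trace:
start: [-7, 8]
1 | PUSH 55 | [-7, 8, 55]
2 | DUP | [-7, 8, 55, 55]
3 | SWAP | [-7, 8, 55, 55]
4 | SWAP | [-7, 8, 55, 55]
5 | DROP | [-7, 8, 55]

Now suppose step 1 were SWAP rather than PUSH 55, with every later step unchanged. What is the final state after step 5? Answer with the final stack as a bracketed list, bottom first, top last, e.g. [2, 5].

(re-executing from step 1 with the substitution; state before step 1: [-7, 8])
1 | SWAP | [8, -7]
2 | DUP | [8, -7, -7]
3 | SWAP | [8, -7, -7]
4 | SWAP | [8, -7, -7]
5 | DROP | [8, -7]

[8, -7]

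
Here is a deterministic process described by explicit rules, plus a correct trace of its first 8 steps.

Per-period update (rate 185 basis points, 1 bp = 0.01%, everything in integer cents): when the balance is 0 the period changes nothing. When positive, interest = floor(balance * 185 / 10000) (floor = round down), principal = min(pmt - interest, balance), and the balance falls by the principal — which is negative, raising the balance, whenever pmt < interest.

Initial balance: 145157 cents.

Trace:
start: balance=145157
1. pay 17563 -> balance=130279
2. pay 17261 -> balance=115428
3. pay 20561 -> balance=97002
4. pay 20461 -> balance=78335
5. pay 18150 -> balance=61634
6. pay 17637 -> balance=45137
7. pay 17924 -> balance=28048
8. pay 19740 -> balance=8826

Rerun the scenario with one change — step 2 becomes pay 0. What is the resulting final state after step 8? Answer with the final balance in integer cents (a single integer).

28092

(re-executing from step 2 with the substitution; state before step 2: balance=130279)
2. pay 0 -> balance=132689
3. pay 20561 -> balance=114582
4. pay 20461 -> balance=96240
5. pay 18150 -> balance=79870
6. pay 17637 -> balance=63710
7. pay 17924 -> balance=46964
8. pay 19740 -> balance=28092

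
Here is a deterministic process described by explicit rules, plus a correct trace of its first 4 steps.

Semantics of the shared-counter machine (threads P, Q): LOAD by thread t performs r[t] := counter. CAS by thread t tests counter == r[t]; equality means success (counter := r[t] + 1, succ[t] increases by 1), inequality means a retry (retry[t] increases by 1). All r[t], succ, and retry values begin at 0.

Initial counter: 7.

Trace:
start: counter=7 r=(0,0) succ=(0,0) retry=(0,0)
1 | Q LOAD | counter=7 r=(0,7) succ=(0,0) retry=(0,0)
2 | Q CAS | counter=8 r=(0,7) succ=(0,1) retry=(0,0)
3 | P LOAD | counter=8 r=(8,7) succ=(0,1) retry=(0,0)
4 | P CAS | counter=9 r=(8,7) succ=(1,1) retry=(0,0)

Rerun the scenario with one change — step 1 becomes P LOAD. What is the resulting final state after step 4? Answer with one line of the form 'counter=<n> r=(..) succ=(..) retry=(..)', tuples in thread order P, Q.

(re-executing from step 1 with the substitution; state before step 1: counter=7 r=(0,0) succ=(0,0) retry=(0,0))
1 | P LOAD | counter=7 r=(7,0) succ=(0,0) retry=(0,0)
2 | Q CAS | counter=7 r=(7,0) succ=(0,0) retry=(0,1)
3 | P LOAD | counter=7 r=(7,0) succ=(0,0) retry=(0,1)
4 | P CAS | counter=8 r=(7,0) succ=(1,0) retry=(0,1)

counter=8 r=(7,0) succ=(1,0) retry=(0,1)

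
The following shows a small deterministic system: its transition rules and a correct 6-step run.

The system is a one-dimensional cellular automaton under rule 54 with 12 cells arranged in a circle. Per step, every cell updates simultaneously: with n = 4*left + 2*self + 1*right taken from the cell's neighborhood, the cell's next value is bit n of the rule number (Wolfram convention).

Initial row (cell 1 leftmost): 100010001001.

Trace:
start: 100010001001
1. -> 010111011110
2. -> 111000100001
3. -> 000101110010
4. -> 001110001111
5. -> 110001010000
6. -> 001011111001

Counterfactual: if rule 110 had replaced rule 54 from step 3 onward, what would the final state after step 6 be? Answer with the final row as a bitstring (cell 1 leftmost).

000011111111

(re-executing steps 3..6 under rule 110; state before step 3: 111000100001)
3. -> 001001100011
4. -> 011011100111
5. -> 111110101101
6. -> 000011111111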